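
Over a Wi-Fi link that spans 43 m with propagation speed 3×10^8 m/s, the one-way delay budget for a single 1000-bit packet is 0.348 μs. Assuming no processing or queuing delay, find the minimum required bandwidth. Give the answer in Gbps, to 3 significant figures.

4.89 Gbps

Propagation delay = 43 / 300000000 = 0.143333 μs.
Transmission budget = 0.348 − 0.143333 = 0.204667 μs.
R ≥ L / t_tx = 1000 bits / 2.04667e-07 s = 4.89 Gbps.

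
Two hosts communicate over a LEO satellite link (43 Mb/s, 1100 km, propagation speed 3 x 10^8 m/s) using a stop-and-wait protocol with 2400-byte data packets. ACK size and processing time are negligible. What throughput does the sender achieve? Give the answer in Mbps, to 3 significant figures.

2.47 Mbps

t_tx = L/R = 19200/43000000 = 0.000446512 s.
t_prop = 1100000/300000000 = 0.00366667 s; RTT = 0.00733333 s.
Cycle = t_tx + RTT = 0.00777984 s.
Throughput = L / cycle = 19200 / 0.00777984 = 2.47 Mbps.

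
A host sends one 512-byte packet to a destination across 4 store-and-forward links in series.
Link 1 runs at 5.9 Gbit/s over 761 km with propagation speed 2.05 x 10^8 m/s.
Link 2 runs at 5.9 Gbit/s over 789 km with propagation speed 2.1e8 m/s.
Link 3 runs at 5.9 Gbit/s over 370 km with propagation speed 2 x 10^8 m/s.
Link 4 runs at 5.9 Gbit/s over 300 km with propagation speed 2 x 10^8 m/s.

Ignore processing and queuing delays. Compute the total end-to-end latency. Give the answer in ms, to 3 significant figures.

10.8 ms

L = 512 × 8 = 4096 bits.
Transmission delay per hop = L/R = 4096/5900000000 = 0.000694237 ms; 4 hops → 0.00277695 ms.
Propagation delays (d/s per hop): 3.7122, 3.75714, 1.85, 1.5 ms; sum = 10.8193 ms.
End-to-end = 10.8 ms.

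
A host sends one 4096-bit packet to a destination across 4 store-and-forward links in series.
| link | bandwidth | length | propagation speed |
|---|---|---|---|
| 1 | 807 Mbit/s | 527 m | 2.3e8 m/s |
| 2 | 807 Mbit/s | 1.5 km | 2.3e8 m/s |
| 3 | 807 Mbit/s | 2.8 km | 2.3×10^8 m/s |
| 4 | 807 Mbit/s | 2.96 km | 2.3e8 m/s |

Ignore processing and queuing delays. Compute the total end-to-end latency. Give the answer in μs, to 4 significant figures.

Transmission delay per hop = L/R = 4096/807000000 = 5.07559 μs; 4 hops → 20.3024 μs.
Propagation delays (d/s per hop): 2.2913, 6.52174, 12.1739, 12.8696 μs; sum = 33.8565 μs.
End-to-end = 54.16 μs.

54.16 μs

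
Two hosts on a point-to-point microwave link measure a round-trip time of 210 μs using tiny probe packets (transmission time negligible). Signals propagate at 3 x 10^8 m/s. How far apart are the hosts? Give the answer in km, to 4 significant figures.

One-way propagation = RTT/2 = 105 μs.
d = s × t = 300000000 × 0.000105 = 31.50 km.

31.50 km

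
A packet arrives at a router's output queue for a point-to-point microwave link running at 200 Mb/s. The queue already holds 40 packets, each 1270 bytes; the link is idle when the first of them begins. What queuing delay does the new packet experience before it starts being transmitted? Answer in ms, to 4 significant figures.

2.032 ms

Each queued packet: L/R = 10160/200000000 = 0.0508 ms.
40 queued → 2.032 ms.
Queuing delay = 2.032 ms.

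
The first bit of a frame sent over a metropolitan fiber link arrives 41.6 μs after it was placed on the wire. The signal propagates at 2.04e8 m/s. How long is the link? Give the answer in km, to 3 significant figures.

8.49 km

d = s × t_prop = 204000000 × 4.16e-05 = 8.49 km.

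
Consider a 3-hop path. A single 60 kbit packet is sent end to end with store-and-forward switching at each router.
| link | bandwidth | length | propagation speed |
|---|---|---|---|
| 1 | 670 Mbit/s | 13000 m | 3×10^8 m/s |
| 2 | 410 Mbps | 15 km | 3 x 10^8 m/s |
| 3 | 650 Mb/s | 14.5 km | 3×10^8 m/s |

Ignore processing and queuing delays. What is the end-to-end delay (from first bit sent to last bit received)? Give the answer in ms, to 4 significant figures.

L = 60000 bits.
Transmission delays (L/R per hop): 0.0895522, 0.146341, 0.0923077 ms; sum = 0.328201 ms.
Propagation delays (d/s per hop): 0.0433333, 0.05, 0.0483333 ms; sum = 0.141667 ms.
End-to-end = 0.4699 ms.

0.4699 ms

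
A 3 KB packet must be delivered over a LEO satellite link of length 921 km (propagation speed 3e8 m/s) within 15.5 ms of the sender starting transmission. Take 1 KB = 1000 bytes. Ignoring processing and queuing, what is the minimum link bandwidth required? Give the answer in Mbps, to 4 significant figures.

L = 24000 bits.
Propagation delay = 921000 / 300000000 = 3.07 ms.
Transmission budget = 15.5 − 3.07 = 12.43 ms.
R ≥ L / t_tx = 24000 bits / 0.01243 s = 1.931 Mbps.

1.931 Mbps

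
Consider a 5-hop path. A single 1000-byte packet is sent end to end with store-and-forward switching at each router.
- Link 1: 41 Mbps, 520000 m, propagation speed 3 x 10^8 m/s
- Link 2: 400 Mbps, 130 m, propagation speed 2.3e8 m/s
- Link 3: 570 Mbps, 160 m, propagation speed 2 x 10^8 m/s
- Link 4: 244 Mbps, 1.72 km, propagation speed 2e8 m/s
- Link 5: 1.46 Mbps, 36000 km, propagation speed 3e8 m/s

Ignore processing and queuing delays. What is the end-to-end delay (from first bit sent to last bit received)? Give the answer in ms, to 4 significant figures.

127.5 ms

L = 1000 × 8 = 8000 bits.
Transmission delays (L/R per hop): 0.195122, 0.02, 0.0140351, 0.0327869, 5.47945 ms; sum = 5.7414 ms.
Propagation delays (d/s per hop): 1.73333, 0.000565217, 0.0008, 0.0086, 120 ms; sum = 121.743 ms.
End-to-end = 127.5 ms.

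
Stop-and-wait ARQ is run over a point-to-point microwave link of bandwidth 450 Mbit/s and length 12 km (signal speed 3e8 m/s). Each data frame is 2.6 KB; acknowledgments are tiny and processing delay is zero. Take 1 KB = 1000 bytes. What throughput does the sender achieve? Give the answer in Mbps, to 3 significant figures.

t_tx = L/R = 20800/450000000 = 4.62222e-05 s.
t_prop = 12000/300000000 = 4e-05 s; RTT = 8e-05 s.
Cycle = t_tx + RTT = 0.000126222 s.
Throughput = L / cycle = 20800 / 0.000126222 = 165 Mbps.

165 Mbps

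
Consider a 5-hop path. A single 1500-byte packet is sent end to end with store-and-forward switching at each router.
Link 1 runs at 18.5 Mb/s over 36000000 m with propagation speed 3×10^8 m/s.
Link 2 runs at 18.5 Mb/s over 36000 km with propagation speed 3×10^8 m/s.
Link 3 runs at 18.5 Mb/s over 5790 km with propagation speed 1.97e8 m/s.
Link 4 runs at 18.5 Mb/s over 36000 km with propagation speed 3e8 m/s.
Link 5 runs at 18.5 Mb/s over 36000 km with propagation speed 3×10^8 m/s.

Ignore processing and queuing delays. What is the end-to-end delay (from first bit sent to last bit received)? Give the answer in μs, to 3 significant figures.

513000 μs

L = 1500 × 8 = 12000 bits.
Transmission delay per hop = L/R = 12000/18500000 = 648.649 μs; 5 hops → 3243.24 μs.
Propagation delays (d/s per hop): 120000, 120000, 29390.9, 120000, 120000 μs; sum = 509391 μs.
End-to-end = 513000 μs.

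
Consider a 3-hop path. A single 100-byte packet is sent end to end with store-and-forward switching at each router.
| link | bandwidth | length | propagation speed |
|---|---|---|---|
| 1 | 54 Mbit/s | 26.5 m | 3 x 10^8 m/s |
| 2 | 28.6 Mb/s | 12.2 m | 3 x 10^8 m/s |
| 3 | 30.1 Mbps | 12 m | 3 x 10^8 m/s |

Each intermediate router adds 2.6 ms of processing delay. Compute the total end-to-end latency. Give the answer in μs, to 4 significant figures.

L = 100 × 8 = 800 bits.
Transmission delays (L/R per hop): 14.8148, 27.972, 26.5781 μs; sum = 69.3649 μs.
Propagation delays (d/s per hop): 0.0883333, 0.0406667, 0.04 μs; sum = 0.169 μs.
Processing at 2 router(s): 2 × 2.6 ms = 5200 μs.
End-to-end = 5270 μs.

5270 μs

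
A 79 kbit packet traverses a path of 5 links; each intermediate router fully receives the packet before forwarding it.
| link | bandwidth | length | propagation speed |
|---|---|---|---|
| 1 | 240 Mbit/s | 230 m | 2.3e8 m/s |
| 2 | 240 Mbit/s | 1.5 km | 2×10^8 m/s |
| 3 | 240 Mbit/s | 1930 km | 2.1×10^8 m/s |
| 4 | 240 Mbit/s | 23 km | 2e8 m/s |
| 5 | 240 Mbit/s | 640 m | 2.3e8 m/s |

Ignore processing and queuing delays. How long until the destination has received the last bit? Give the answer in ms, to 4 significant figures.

10.96 ms

L = 79000 bits.
Transmission delay per hop = L/R = 79000/240000000 = 0.329167 ms; 5 hops → 1.64583 ms.
Propagation delays (d/s per hop): 0.001, 0.0075, 9.19048, 0.115, 0.00278261 ms; sum = 9.31676 ms.
End-to-end = 10.96 ms.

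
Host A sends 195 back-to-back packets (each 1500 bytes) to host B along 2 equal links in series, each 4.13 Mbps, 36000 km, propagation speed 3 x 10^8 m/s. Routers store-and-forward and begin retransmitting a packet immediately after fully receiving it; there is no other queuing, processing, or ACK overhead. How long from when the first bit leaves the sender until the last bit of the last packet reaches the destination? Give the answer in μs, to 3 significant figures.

Per-hop transmission t_tx = L/R = 12000/4130000 = 2905.57 μs.
Per-hop propagation t_prop = 36000000/300000000 = 120000 μs.
Pipeline fill: first packet needs 2·t_tx to clear all hops; remaining 194 packets each add one t_tx.
Total = (2+195-1)·t_tx + 2·t_prop = 196·2905.57 + 2·120000 = 809000 μs.

809000 μs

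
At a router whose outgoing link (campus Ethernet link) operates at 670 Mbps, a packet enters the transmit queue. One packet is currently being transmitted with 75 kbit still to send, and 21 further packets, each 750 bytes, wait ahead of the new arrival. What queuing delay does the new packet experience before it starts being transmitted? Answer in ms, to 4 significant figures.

0.3000 ms

Each queued packet: L/R = 6000/670000000 = 0.00895522 ms.
21 queued → 0.18806 ms.
Plus remaining 75000 bits of current packet: 0.11194 ms.
Queuing delay = 0.3000 ms.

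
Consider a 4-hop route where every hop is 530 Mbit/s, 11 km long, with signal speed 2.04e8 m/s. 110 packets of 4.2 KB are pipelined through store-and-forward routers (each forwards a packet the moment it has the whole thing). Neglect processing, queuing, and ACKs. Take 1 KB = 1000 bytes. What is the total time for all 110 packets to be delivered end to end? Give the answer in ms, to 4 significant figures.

7.379 ms

Per-hop transmission t_tx = L/R = 33600/530000000 = 0.0633962 ms.
Per-hop propagation t_prop = 11000/204000000 = 0.0539216 ms.
Pipeline fill: first packet needs 4·t_tx to clear all hops; remaining 109 packets each add one t_tx.
Total = (4+110-1)·t_tx + 4·t_prop = 113·0.0633962 + 4·0.0539216 = 7.379 ms.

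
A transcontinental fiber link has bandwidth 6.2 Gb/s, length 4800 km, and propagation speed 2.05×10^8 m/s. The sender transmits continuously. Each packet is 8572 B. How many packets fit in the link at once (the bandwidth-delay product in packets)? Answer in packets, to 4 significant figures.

Propagation delay = 4800000 / 2.05e+08 = 0.0234146 s.
BDP = R × t_prop = 6200000000 × 0.0234146 = 145171000 bits.
In packets of 68576 bits: 2117 packets.

2117 packets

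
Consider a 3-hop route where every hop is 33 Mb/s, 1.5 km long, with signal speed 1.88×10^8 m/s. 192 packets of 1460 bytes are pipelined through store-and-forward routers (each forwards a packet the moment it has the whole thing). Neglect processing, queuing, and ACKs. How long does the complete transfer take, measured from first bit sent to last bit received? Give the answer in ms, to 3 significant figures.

Per-hop transmission t_tx = L/R = 11680/33000000 = 0.353939 ms.
Per-hop propagation t_prop = 1500/188000000 = 0.00797872 ms.
Pipeline fill: first packet needs 3·t_tx to clear all hops; remaining 191 packets each add one t_tx.
Total = (3+192-1)·t_tx + 3·t_prop = 194·0.353939 + 3·0.00797872 = 68.7 ms.

68.7 ms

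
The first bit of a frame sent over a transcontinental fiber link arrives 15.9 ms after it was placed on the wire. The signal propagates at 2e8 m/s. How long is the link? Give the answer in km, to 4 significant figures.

d = s × t_prop = 200000000 × 0.0159 = 3180 km.

3180 km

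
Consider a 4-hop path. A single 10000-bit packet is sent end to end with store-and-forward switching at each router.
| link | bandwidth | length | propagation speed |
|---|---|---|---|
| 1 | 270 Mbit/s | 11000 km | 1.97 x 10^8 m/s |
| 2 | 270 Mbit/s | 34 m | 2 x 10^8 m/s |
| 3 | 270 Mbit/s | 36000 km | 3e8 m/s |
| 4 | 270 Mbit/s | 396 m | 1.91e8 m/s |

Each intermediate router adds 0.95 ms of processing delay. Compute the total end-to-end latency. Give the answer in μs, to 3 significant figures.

179000 μs

Transmission delay per hop = L/R = 10000/270000000 = 37.037 μs; 4 hops → 148.148 μs.
Propagation delays (d/s per hop): 55837.6, 0.17, 120000, 2.0733 μs; sum = 175840 μs.
Processing at 3 router(s): 3 × 0.95 ms = 2850 μs.
End-to-end = 179000 μs.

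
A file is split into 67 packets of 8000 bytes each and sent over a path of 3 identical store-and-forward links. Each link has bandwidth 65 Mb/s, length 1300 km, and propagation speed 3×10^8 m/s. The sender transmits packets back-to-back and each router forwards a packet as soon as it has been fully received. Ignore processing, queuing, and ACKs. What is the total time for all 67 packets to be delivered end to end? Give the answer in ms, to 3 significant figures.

80.9 ms

Per-hop transmission t_tx = L/R = 64000/65000000 = 0.984615 ms.
Per-hop propagation t_prop = 1300000/300000000 = 4.33333 ms.
Pipeline fill: first packet needs 3·t_tx to clear all hops; remaining 66 packets each add one t_tx.
Total = (3+67-1)·t_tx + 3·t_prop = 69·0.984615 + 3·4.33333 = 80.9 ms.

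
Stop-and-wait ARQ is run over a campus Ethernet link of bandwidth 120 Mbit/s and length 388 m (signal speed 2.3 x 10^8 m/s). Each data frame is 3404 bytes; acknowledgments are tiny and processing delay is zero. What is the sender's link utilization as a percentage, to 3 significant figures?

98.5 %

t_tx = L/R = 27232/120000000 = 0.000226933 s.
t_prop = 388/2.3e+08 = 1.68696e-06 s; RTT = 3.37391e-06 s.
Cycle = t_tx + RTT = 0.000230307 s.
Utilization = t_tx / cycle = 0.000226933/0.000230307 = 98.5 %.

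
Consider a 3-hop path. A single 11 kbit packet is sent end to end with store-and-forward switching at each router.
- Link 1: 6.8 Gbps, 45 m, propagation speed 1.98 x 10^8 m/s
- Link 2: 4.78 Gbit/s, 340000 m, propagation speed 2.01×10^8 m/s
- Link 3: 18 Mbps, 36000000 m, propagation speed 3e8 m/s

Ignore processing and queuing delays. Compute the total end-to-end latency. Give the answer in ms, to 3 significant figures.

122 ms

L = 11000 bits.
Transmission delays (L/R per hop): 0.00161765, 0.00230126, 0.611111 ms; sum = 0.61503 ms.
Propagation delays (d/s per hop): 0.000227273, 1.69154, 120 ms; sum = 121.692 ms.
End-to-end = 122 ms.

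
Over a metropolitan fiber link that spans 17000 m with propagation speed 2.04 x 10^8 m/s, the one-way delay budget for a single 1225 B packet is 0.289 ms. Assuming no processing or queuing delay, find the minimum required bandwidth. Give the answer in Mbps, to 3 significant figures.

L = 9800 bits.
Propagation delay = 17000 / 204000000 = 0.0833333 ms.
Transmission budget = 0.289 − 0.0833333 = 0.205667 ms.
R ≥ L / t_tx = 9800 bits / 0.000205667 s = 47.6 Mbps.

47.6 Mbps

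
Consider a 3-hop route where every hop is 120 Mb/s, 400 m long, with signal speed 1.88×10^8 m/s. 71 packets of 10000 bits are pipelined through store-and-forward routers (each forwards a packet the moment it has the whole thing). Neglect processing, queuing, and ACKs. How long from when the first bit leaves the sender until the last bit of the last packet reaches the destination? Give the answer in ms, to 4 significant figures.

6.090 ms

Per-hop transmission t_tx = L/R = 10000/120000000 = 0.0833333 ms.
Per-hop propagation t_prop = 400/188000000 = 0.00212766 ms.
Pipeline fill: first packet needs 3·t_tx to clear all hops; remaining 70 packets each add one t_tx.
Total = (3+71-1)·t_tx + 3·t_prop = 73·0.0833333 + 3·0.00212766 = 6.090 ms.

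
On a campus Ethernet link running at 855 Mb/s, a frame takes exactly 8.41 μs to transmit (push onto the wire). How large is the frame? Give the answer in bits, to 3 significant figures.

7190 bits

L = R × t_tx = 855000000 b/s × 8.41e-06 s = 7190.55 bits.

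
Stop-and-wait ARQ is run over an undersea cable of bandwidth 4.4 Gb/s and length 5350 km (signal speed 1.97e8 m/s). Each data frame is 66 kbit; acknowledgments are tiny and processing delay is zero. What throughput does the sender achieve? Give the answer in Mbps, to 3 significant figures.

1.21 Mbps

t_tx = L/R = 66000/4400000000 = 1.5e-05 s.
t_prop = 5350000/197000000 = 0.0271574 s; RTT = 0.0543147 s.
Cycle = t_tx + RTT = 0.0543297 s.
Throughput = L / cycle = 66000 / 0.0543297 = 1.21 Mbps.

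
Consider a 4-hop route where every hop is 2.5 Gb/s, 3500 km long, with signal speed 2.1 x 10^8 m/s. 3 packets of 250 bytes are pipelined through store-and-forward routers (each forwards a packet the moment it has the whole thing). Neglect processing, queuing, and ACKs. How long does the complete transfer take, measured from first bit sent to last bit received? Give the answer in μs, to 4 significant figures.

Per-hop transmission t_tx = L/R = 2000/2500000000 = 0.8 μs.
Per-hop propagation t_prop = 3500000/210000000 = 16666.7 μs.
Pipeline fill: first packet needs 4·t_tx to clear all hops; remaining 2 packets each add one t_tx.
Total = (4+3-1)·t_tx + 4·t_prop = 6·0.8 + 4·16666.7 = 66670 μs.

66670 μs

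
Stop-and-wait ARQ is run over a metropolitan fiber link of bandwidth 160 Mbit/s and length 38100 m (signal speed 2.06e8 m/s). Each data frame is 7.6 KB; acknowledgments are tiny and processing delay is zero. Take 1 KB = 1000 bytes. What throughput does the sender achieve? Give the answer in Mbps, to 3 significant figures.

t_tx = L/R = 60800/160000000 = 0.00038 s.
t_prop = 38100/206000000 = 0.000184951 s; RTT = 0.000369903 s.
Cycle = t_tx + RTT = 0.000749903 s.
Throughput = L / cycle = 60800 / 0.000749903 = 81.1 Mbps.

81.1 Mbps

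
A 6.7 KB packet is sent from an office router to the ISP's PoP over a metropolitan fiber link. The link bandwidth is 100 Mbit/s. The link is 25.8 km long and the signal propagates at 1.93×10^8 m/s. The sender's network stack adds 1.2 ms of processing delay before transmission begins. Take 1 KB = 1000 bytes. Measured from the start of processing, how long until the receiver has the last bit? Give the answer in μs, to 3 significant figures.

L = 53600 bits.
Transmission delay = L/R = 53600 / 100000000 = 536 μs.
Propagation delay = d/s = 25800 m / 193000000 m/s = 133.679 μs.
Plus processing delay 1.2 ms = 1200 μs.
Total = 1870 μs.

1870 μs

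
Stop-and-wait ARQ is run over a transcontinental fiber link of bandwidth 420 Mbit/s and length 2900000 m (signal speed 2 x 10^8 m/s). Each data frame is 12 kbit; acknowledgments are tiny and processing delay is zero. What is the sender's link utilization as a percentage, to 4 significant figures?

t_tx = L/R = 12000/420000000 = 2.85714e-05 s.
t_prop = 2900000/200000000 = 0.0145 s; RTT = 0.029 s.
Cycle = t_tx + RTT = 0.0290286 s.
Utilization = t_tx / cycle = 2.85714e-05/0.0290286 = 0.09843 %.

0.09843 %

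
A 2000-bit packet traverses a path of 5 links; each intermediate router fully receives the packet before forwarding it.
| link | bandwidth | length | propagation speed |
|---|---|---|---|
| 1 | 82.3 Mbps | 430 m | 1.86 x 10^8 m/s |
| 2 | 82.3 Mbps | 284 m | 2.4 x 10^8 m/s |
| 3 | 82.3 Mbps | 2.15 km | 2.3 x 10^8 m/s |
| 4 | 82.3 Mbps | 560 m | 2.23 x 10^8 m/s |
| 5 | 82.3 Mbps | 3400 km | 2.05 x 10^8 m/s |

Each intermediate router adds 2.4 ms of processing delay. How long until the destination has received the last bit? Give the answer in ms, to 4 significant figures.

Transmission delay per hop = L/R = 2000/82300000 = 0.0243013 ms; 5 hops → 0.121507 ms.
Propagation delays (d/s per hop): 0.00231183, 0.00118333, 0.00934783, 0.00251121, 16.5854 ms; sum = 16.6007 ms.
Processing at 4 router(s): 4 × 2.4 ms = 9.6 ms.
End-to-end = 26.32 ms.

26.32 ms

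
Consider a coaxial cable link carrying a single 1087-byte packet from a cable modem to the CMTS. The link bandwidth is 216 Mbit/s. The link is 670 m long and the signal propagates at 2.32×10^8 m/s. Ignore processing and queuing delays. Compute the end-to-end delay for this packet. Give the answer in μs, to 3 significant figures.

L = 1087 × 8 = 8696 bits.
Transmission delay = L/R = 8696 / 216000000 = 40.2593 μs.
Propagation delay = d/s = 670 m / 2.32e+08 m/s = 2.88793 μs.
Total = 43.1 μs.

43.1 μs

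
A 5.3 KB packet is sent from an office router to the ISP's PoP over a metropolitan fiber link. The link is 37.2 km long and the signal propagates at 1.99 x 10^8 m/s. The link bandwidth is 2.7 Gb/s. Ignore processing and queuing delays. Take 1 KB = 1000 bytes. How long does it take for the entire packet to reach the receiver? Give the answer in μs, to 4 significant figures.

202.6 μs

L = 42400 bits.
Transmission delay = L/R = 42400 / 2700000000 = 15.7037 μs.
Propagation delay = d/s = 37200 m / 199000000 m/s = 186.935 μs.
Total = 202.6 μs.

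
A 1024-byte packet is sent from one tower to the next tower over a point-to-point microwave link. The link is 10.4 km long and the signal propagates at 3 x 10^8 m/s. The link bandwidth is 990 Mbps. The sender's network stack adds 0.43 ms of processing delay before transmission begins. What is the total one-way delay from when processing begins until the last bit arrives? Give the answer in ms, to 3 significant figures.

L = 1024 × 8 = 8192 bits.
Transmission delay = L/R = 8192 / 990000000 = 0.00827475 ms.
Propagation delay = d/s = 10400 m / 300000000 m/s = 0.0346667 ms.
Plus processing delay 0.43 ms = 0.43 ms.
Total = 0.473 ms.

0.473 ms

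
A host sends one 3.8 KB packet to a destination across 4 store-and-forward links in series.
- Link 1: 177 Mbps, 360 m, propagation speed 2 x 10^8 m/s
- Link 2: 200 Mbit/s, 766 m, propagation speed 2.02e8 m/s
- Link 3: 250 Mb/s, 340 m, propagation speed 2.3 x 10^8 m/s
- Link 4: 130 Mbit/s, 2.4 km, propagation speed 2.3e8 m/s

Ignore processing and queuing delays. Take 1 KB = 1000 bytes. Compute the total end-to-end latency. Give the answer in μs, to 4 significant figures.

696.7 μs

L = 30400 bits.
Transmission delays (L/R per hop): 171.751, 152, 121.6, 233.846 μs; sum = 679.198 μs.
Propagation delays (d/s per hop): 1.8, 3.79208, 1.47826, 10.4348 μs; sum = 17.5051 μs.
End-to-end = 696.7 μs.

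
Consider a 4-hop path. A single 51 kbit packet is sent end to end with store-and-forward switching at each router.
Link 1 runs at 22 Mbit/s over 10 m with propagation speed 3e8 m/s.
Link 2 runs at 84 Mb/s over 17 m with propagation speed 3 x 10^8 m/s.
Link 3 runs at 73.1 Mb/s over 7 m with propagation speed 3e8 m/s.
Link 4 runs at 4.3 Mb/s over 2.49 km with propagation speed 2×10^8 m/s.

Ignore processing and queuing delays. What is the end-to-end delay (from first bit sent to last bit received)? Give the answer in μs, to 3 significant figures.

15500 μs

L = 51000 bits.
Transmission delays (L/R per hop): 2318.18, 607.143, 697.674, 11860.5 μs; sum = 15483.5 μs.
Propagation delays (d/s per hop): 0.0333333, 0.0566667, 0.0233333, 12.45 μs; sum = 12.5633 μs.
End-to-end = 15500 μs.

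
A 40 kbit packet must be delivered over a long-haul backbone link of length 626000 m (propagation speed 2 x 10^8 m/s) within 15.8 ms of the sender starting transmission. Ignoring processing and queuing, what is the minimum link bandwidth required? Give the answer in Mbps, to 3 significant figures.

3.16 Mbps

Propagation delay = 626000 / 200000000 = 3.13 ms.
Transmission budget = 15.8 − 3.13 = 12.67 ms.
R ≥ L / t_tx = 40000 bits / 0.01267 s = 3.16 Mbps.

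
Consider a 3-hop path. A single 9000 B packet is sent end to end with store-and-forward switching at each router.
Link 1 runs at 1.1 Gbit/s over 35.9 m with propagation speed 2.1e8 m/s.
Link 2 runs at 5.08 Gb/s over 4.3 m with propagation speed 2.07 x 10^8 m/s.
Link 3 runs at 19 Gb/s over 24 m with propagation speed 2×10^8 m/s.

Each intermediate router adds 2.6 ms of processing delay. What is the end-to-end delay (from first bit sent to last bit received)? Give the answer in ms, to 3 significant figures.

L = 9000 × 8 = 72000 bits.
Transmission delays (L/R per hop): 0.0654545, 0.0141732, 0.00378947 ms; sum = 0.0834172 ms.
Propagation delays (d/s per hop): 0.000170952, 2.07729e-05, 0.00012 ms; sum = 0.000311725 ms.
Processing at 2 router(s): 2 × 2.6 ms = 5.2 ms.
End-to-end = 5.28 ms.

5.28 ms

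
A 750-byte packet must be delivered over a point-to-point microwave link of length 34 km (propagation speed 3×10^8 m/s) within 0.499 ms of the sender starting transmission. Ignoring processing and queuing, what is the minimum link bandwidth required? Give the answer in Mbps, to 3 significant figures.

15.6 Mbps

L = 6000 bits.
Propagation delay = 34000 / 300000000 = 0.113333 ms.
Transmission budget = 0.499 − 0.113333 = 0.385667 ms.
R ≥ L / t_tx = 6000 bits / 0.000385667 s = 15.6 Mbps.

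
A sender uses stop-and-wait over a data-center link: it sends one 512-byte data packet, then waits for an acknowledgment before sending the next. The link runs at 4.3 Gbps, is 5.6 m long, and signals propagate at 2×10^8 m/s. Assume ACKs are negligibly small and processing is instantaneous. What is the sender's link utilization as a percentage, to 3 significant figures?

94.4 %

t_tx = L/R = 4096/4300000000 = 9.52558e-07 s.
t_prop = 5.6/200000000 = 2.8e-08 s; RTT = 5.6e-08 s.
Cycle = t_tx + RTT = 1.00856e-06 s.
Utilization = t_tx / cycle = 9.52558e-07/1.00856e-06 = 94.4 %.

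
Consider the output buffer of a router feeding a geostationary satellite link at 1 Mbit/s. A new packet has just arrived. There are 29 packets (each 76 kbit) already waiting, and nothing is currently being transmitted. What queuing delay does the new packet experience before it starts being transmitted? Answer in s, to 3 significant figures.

Each queued packet: L/R = 76000/1000000 = 0.076 s.
29 queued → 2.204 s.
Queuing delay = 2.20 s.

2.20 s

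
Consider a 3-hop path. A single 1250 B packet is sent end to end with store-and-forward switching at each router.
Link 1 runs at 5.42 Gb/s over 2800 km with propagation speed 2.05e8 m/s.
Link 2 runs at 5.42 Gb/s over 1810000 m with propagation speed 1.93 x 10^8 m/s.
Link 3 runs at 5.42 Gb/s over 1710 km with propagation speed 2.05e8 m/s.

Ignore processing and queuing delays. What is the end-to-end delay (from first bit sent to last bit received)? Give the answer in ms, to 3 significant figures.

L = 1250 × 8 = 10000 bits.
Transmission delay per hop = L/R = 10000/5420000000 = 0.00184502 ms; 3 hops → 0.00553506 ms.
Propagation delays (d/s per hop): 13.6585, 9.37824, 8.34146 ms; sum = 31.3782 ms.
End-to-end = 31.4 ms.

31.4 ms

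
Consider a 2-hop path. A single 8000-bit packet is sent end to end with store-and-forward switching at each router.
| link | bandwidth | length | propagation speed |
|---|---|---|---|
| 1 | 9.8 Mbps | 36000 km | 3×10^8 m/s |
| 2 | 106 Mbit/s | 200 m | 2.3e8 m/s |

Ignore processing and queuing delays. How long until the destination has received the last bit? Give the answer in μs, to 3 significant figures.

121000 μs

Transmission delays (L/R per hop): 816.327, 75.4717 μs; sum = 891.798 μs.
Propagation delays (d/s per hop): 120000, 0.869565 μs; sum = 120001 μs.
End-to-end = 121000 μs.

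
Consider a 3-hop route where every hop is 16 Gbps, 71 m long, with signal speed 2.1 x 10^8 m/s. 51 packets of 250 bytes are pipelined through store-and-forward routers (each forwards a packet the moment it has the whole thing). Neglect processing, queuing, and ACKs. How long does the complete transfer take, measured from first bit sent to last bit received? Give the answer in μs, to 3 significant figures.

Per-hop transmission t_tx = L/R = 2000/16000000000 = 0.125 μs.
Per-hop propagation t_prop = 71/210000000 = 0.338095 μs.
Pipeline fill: first packet needs 3·t_tx to clear all hops; remaining 50 packets each add one t_tx.
Total = (3+51-1)·t_tx + 3·t_prop = 53·0.125 + 3·0.338095 = 7.64 μs.

7.64 μs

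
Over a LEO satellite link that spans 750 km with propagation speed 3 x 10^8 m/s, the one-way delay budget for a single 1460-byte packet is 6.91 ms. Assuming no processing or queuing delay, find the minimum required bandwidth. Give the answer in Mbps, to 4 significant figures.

L = 11680 bits.
Propagation delay = 750000 / 300000000 = 2.5 ms.
Transmission budget = 6.91 − 2.5 = 4.41 ms.
R ≥ L / t_tx = 11680 bits / 0.00441 s = 2.649 Mbps.

2.649 Mbps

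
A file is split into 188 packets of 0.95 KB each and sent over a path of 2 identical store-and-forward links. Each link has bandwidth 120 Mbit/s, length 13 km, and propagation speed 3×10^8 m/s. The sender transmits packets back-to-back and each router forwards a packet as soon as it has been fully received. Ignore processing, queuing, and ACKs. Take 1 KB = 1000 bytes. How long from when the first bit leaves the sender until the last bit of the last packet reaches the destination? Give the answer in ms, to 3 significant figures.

12.1 ms

Per-hop transmission t_tx = L/R = 7600/120000000 = 0.0633333 ms.
Per-hop propagation t_prop = 13000/300000000 = 0.0433333 ms.
Pipeline fill: first packet needs 2·t_tx to clear all hops; remaining 187 packets each add one t_tx.
Total = (2+188-1)·t_tx + 2·t_prop = 189·0.0633333 + 2·0.0433333 = 12.1 ms.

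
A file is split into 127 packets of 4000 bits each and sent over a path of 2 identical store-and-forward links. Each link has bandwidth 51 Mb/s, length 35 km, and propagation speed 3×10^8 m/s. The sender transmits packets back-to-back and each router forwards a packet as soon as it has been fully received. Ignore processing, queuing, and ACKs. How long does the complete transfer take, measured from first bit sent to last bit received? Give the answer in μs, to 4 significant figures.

10270 μs

Per-hop transmission t_tx = L/R = 4000/51000000 = 78.4314 μs.
Per-hop propagation t_prop = 35000/300000000 = 116.667 μs.
Pipeline fill: first packet needs 2·t_tx to clear all hops; remaining 126 packets each add one t_tx.
Total = (2+127-1)·t_tx + 2·t_prop = 128·78.4314 + 2·116.667 = 10270 μs.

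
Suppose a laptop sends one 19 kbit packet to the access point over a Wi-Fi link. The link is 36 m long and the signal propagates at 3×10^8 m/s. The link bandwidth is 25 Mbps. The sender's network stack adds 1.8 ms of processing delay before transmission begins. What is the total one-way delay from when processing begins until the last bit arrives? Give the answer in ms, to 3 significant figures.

L = 19000 bits.
Transmission delay = L/R = 19000 / 25000000 = 0.76 ms.
Propagation delay = d/s = 36 m / 300000000 m/s = 0.00012 ms.
Plus processing delay 1.8 ms = 1.8 ms.
Total = 2.56 ms.

2.56 ms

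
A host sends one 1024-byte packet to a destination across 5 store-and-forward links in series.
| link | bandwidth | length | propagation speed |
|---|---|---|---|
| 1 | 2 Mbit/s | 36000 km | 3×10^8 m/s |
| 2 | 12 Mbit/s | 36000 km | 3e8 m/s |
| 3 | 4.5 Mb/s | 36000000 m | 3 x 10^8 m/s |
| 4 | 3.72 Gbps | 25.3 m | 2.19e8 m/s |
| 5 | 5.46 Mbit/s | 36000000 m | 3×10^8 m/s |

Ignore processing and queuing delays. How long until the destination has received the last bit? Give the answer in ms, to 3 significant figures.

488 ms

L = 1024 × 8 = 8192 bits.
Transmission delays (L/R per hop): 4.096, 0.682667, 1.82044, 0.00220215, 1.50037 ms; sum = 8.10168 ms.
Propagation delays (d/s per hop): 120, 120, 120, 0.000115525, 120 ms; sum = 480 ms.
End-to-end = 488 ms.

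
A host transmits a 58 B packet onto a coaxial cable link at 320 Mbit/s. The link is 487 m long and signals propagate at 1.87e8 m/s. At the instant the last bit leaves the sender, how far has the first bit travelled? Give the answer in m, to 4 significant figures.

t_tx = L/R = 464/320000000 = 1.45e-06 s.
Distance = s × t_tx = 187000000 × 1.45e-06 = 271.2 m.

271.2 m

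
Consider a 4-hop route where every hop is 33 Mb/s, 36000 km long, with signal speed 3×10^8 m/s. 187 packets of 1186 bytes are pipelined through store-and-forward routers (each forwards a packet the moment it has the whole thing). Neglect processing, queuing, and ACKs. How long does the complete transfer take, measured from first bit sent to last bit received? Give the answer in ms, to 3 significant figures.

Per-hop transmission t_tx = L/R = 9488/33000000 = 0.287515 ms.
Per-hop propagation t_prop = 36000000/300000000 = 120 ms.
Pipeline fill: first packet needs 4·t_tx to clear all hops; remaining 186 packets each add one t_tx.
Total = (4+187-1)·t_tx + 4·t_prop = 190·0.287515 + 4·120 = 535 ms.

535 ms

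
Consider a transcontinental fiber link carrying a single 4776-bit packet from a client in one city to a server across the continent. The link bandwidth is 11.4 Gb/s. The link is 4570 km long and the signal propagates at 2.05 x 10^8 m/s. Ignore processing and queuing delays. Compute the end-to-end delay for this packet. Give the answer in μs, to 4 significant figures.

Transmission delay = L/R = 4776 / 11400000000 = 0.418947 μs.
Propagation delay = d/s = 4570000 m / 2.05e+08 m/s = 22292.7 μs.
Total = 22290 μs.

22290 μs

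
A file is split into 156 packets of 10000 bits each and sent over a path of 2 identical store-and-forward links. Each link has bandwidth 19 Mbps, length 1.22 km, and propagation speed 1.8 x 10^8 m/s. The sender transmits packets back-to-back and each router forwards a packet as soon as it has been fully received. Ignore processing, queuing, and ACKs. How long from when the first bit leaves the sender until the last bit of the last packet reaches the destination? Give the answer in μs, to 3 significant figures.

Per-hop transmission t_tx = L/R = 10000/19000000 = 526.316 μs.
Per-hop propagation t_prop = 1220/180000000 = 6.77778 μs.
Pipeline fill: first packet needs 2·t_tx to clear all hops; remaining 155 packets each add one t_tx.
Total = (2+156-1)·t_tx + 2·t_prop = 157·526.316 + 2·6.77778 = 82600 μs.

82600 μs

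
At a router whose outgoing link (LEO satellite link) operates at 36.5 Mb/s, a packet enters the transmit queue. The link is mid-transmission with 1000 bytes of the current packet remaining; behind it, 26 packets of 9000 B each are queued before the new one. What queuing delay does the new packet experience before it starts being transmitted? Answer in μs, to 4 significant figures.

Each queued packet: L/R = 72000/36500000 = 1972.6 μs.
26 queued → 51287.7 μs.
Plus remaining 8000 bits of current packet: 219.178 μs.
Queuing delay = 51510 μs.

51510 μs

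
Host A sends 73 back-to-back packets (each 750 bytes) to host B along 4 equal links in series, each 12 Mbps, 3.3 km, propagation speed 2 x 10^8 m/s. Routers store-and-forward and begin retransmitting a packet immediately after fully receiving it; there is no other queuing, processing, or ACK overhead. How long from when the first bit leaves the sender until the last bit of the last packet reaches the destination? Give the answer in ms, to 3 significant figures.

Per-hop transmission t_tx = L/R = 6000/12000000 = 0.5 ms.
Per-hop propagation t_prop = 3300/200000000 = 0.0165 ms.
Pipeline fill: first packet needs 4·t_tx to clear all hops; remaining 72 packets each add one t_tx.
Total = (4+73-1)·t_tx + 4·t_prop = 76·0.5 + 4·0.0165 = 38.1 ms.

38.1 ms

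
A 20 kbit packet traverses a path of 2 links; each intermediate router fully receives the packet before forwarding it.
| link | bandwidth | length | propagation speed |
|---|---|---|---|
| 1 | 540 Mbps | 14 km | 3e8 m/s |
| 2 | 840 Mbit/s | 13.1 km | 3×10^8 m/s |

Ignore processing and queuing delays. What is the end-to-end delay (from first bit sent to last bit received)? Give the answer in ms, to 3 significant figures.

0.151 ms

L = 20000 bits.
Transmission delays (L/R per hop): 0.037037, 0.0238095 ms; sum = 0.0608466 ms.
Propagation delays (d/s per hop): 0.0466667, 0.0436667 ms; sum = 0.0903333 ms.
End-to-end = 0.151 ms.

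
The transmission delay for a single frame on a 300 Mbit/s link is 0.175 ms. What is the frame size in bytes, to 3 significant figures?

6560 bytes

L = R × t_tx = 300000000 b/s × 0.000175 s = 52500 bits.
In bytes: 52500 / 8 = 6560 bytes.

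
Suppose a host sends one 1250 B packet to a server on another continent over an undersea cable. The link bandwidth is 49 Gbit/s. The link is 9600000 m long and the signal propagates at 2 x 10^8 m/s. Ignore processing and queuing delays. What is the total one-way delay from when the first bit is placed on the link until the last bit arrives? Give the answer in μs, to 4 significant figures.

48000 μs

L = 1250 × 8 = 10000 bits.
Transmission delay = L/R = 10000 / 49000000000 = 0.204082 μs.
Propagation delay = d/s = 9600000 m / 200000000 m/s = 48000 μs.
Total = 48000 μs.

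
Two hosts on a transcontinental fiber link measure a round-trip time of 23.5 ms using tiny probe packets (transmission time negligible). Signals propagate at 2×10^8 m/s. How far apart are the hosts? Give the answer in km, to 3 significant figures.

2350 km

One-way propagation = RTT/2 = 11.75 ms.
d = s × t = 200000000 × 0.01175 = 2350 km.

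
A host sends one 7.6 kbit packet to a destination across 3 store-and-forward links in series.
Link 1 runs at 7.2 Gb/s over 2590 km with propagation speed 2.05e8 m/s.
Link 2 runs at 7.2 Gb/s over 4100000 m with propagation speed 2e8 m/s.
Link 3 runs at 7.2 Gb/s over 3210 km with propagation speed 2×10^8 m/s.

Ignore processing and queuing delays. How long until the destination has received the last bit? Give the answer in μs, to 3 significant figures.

L = 7600 bits.
Transmission delay per hop = L/R = 7600/7200000000 = 1.05556 μs; 3 hops → 3.16667 μs.
Propagation delays (d/s per hop): 12634.1, 20500, 16050 μs; sum = 49184.1 μs.
End-to-end = 49200 μs.

49200 μs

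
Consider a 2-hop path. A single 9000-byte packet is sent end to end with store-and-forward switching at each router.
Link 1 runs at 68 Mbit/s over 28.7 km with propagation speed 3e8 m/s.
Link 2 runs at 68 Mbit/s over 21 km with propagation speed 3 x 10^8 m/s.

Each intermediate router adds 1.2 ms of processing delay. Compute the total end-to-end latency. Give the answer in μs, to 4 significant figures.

L = 9000 × 8 = 72000 bits.
Transmission delay per hop = L/R = 72000/68000000 = 1058.82 μs; 2 hops → 2117.65 μs.
Propagation delays (d/s per hop): 95.6667, 70 μs; sum = 165.667 μs.
Processing at 1 router(s): 1 × 1.2 ms = 1200 μs.
End-to-end = 3483 μs.

3483 μs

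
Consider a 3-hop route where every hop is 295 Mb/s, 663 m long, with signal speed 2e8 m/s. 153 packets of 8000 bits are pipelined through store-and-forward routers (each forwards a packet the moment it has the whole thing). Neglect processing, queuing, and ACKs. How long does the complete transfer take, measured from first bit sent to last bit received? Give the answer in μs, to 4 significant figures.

4213 μs

Per-hop transmission t_tx = L/R = 8000/295000000 = 27.1186 μs.
Per-hop propagation t_prop = 663/200000000 = 3.315 μs.
Pipeline fill: first packet needs 3·t_tx to clear all hops; remaining 152 packets each add one t_tx.
Total = (3+153-1)·t_tx + 3·t_prop = 155·27.1186 + 3·3.315 = 4213 μs.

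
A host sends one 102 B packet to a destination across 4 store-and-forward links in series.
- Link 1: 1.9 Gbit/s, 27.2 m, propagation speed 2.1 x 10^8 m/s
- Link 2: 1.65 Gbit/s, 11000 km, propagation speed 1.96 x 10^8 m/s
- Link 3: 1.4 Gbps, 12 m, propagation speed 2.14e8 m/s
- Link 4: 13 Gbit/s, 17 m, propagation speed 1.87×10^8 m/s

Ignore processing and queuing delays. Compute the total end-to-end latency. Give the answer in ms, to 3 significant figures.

L = 102 × 8 = 816 bits.
Transmission delays (L/R per hop): 0.000429474, 0.000494545, 0.000582857, 6.27692e-05 ms; sum = 0.00156965 ms.
Propagation delays (d/s per hop): 0.000129524, 56.1224, 5.60748e-05, 9.09091e-05 ms; sum = 56.1227 ms.
End-to-end = 56.1 ms.

56.1 ms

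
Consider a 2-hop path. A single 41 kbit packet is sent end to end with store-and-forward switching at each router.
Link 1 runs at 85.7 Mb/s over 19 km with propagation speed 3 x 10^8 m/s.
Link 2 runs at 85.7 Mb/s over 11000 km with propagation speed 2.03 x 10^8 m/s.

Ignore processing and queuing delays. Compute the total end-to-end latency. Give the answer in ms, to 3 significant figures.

L = 41000 bits.
Transmission delay per hop = L/R = 41000/85700000 = 0.478413 ms; 2 hops → 0.956826 ms.
Propagation delays (d/s per hop): 0.0633333, 54.1872 ms; sum = 54.2505 ms.
End-to-end = 55.2 ms.

55.2 ms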